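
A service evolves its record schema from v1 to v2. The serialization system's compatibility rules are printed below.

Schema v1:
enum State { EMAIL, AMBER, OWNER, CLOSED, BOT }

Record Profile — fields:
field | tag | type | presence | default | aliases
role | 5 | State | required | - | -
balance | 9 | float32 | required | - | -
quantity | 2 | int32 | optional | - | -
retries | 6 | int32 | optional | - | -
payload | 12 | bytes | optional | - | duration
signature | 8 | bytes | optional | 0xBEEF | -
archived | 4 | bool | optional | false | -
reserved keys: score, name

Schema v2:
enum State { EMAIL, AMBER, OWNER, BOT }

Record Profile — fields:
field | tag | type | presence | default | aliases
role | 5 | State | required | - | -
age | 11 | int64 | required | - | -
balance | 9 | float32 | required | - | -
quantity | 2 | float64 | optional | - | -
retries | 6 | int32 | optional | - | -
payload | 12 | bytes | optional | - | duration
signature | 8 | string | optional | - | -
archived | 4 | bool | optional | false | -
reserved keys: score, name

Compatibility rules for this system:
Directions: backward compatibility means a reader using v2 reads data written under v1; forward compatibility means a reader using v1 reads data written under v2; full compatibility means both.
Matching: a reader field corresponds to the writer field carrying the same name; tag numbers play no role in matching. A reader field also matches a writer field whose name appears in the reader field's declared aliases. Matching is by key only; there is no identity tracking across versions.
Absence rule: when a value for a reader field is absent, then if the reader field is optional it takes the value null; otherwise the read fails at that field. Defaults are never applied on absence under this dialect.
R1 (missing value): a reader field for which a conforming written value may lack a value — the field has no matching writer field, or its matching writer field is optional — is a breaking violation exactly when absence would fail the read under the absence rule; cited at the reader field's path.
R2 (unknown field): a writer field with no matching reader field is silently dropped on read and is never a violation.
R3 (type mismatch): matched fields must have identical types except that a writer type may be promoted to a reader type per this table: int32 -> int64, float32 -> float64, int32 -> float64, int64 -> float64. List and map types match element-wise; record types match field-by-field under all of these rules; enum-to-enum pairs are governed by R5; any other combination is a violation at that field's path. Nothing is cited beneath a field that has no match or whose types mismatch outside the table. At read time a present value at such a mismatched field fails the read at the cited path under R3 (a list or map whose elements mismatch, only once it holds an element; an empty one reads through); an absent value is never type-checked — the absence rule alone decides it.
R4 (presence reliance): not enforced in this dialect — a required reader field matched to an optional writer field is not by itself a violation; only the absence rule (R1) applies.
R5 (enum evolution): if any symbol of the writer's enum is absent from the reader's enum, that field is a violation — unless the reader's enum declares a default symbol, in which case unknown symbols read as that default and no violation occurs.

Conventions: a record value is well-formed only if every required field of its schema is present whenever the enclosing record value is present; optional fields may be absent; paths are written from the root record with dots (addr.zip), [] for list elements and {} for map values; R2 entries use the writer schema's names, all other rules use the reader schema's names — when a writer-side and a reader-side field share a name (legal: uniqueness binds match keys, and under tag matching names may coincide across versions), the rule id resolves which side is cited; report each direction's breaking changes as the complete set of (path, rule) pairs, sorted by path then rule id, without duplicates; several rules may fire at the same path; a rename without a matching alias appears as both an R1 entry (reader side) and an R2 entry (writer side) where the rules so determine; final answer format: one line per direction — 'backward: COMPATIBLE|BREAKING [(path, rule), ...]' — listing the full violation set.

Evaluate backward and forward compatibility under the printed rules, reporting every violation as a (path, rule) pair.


the writer's type comes first in each Profile pair
backward for Profile (reader v2, writer v1):
  role <- role (State -> State, writer required)
  age has no writer counterpart
  balance <- balance (float32 -> float32, writer required)
  quantity <- quantity (int32 -> float64, writer optional)
  retries <- retries (int32 -> int32, writer optional)
  payload <- payload (bytes -> bytes, writer optional)
  signature <- signature (bytes -> string, writer optional)
  archived <- archived (bool -> bool, writer optional)
  rule R1 violated at age
  rule R5 violated at role
  rule R3 violated at signature
  backward on Profile therefore BREAKING (3)
forward for Profile (reader v1, writer v2):
  role <- role (State -> State, writer required)
  balance <- balance (float32 -> float32, writer required)
  quantity <- quantity (float64 -> int32, writer optional)
  retries <- retries (int32 -> int32, writer optional)
  payload <- payload (bytes -> bytes, writer optional)
  signature <- signature (string -> bytes, writer optional)
  archived <- archived (bool -> bool, writer optional)
  leftover writer field: age
  rule R3 violated at quantity
  rule R3 violated at signature
  forward on Profile therefore BREAKING (2)

backward: BREAKING [(age, R1), (role, R5), (signature, R3)]; forward: BREAKING [(quantity, R3), (signature, R3)]


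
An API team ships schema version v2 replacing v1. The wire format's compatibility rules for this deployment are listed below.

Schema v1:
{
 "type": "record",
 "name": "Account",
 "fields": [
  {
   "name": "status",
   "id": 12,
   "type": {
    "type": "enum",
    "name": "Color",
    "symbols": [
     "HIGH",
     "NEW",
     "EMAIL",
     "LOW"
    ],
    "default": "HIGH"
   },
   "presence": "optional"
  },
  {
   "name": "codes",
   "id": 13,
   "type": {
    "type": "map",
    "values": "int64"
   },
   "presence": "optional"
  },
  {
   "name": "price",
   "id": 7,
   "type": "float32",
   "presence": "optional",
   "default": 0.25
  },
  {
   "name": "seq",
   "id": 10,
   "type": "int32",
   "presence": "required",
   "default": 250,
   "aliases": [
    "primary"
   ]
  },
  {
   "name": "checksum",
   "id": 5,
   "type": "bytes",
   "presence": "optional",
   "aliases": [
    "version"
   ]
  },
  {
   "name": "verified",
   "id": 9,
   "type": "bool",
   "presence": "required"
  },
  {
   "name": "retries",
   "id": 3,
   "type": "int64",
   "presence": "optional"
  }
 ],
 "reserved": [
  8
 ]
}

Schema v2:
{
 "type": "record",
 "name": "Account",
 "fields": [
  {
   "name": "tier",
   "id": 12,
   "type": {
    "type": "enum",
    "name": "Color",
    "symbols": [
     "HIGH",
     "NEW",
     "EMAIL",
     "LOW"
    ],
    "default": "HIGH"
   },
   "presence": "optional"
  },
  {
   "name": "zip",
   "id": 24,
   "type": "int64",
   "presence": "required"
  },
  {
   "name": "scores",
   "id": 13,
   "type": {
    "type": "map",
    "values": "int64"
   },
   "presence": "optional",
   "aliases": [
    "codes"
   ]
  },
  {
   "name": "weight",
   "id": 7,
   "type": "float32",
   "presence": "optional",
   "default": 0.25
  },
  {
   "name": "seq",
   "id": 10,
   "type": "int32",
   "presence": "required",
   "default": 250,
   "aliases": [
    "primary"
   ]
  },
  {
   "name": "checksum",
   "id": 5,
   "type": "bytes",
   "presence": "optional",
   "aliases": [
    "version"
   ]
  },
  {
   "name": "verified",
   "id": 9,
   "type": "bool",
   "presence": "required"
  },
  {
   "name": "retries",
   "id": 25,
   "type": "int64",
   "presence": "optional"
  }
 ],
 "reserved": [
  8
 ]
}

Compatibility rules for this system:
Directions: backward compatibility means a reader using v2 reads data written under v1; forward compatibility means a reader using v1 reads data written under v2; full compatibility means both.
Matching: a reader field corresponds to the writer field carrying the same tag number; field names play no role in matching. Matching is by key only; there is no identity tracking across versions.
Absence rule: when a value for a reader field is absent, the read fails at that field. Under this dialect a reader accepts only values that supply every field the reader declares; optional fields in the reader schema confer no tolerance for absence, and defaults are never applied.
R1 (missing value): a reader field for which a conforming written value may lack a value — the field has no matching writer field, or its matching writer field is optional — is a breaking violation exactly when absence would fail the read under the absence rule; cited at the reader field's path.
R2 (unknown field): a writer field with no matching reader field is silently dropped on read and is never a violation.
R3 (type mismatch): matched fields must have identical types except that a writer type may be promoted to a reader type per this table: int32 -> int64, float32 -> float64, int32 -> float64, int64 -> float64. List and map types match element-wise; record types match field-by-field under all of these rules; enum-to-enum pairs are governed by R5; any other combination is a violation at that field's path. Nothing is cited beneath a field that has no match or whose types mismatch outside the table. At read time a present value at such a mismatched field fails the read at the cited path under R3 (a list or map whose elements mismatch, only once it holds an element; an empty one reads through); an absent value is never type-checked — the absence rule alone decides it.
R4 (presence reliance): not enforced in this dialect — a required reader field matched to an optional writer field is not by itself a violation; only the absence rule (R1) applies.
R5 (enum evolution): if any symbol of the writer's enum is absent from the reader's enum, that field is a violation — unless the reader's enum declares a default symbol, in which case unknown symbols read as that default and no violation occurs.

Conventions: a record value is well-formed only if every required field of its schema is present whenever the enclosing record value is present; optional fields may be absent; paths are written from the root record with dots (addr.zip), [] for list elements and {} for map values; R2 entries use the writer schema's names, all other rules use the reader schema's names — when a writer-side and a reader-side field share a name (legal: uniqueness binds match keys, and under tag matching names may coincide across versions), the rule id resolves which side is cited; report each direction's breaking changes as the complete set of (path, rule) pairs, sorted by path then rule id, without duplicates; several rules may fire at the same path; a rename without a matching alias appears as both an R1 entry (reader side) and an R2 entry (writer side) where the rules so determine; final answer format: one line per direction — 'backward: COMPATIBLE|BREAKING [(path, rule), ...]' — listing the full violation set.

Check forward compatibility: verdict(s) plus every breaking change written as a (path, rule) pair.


each type pair in Account: writer, then reader
forward pass over Account, reader schema v1, writer schema v2:
  writer optional, Color -> Color: reader status maps from writer tier
  writer optional, map<string, int64> -> map<string, int64>: reader codes maps from writer scores
  writer optional, float32 -> float32: reader price maps from writer weight
  writer required, int32 -> int32: reader seq maps from writer seq
  writer optional, bytes -> bytes: reader checksum maps from writer checksum
  writer required, bool -> bool: reader verified maps from writer verified
  retries: no writer match
  writer zip: unknown to reader
  writer retries: unknown to reader
  violation R1 at checksum
  violation R1 at codes
  violation R1 at price
  violation R1 at retries
  violation R1 at status
  => forward: BREAKING (5)
the rest of the Account diff is inert for this question:
  renamed field codes to scores in record Account (alias codes declared on the renamed field) -> fires only in the backward direction of Account, which is not asked here
  renamed field price to weight in record Account -> fires only in the backward direction of Account, which is not asked here
  added field zip to record Account: required int64, tag 24 (in v2 it sits immediately before scores) -> fires only in the backward direction of Account, which is not asked here
  renamed field status to tier in record Account -> fires only in the backward direction of Account, which is not asked here
  field retries in record Account: tag 3 changed to 25 -> triggers nothing under Account's printed rules — same verdict

forward: BREAKING [(checksum, R1), (codes, R1), (price, R1), (retries, R1), (status, R1)]


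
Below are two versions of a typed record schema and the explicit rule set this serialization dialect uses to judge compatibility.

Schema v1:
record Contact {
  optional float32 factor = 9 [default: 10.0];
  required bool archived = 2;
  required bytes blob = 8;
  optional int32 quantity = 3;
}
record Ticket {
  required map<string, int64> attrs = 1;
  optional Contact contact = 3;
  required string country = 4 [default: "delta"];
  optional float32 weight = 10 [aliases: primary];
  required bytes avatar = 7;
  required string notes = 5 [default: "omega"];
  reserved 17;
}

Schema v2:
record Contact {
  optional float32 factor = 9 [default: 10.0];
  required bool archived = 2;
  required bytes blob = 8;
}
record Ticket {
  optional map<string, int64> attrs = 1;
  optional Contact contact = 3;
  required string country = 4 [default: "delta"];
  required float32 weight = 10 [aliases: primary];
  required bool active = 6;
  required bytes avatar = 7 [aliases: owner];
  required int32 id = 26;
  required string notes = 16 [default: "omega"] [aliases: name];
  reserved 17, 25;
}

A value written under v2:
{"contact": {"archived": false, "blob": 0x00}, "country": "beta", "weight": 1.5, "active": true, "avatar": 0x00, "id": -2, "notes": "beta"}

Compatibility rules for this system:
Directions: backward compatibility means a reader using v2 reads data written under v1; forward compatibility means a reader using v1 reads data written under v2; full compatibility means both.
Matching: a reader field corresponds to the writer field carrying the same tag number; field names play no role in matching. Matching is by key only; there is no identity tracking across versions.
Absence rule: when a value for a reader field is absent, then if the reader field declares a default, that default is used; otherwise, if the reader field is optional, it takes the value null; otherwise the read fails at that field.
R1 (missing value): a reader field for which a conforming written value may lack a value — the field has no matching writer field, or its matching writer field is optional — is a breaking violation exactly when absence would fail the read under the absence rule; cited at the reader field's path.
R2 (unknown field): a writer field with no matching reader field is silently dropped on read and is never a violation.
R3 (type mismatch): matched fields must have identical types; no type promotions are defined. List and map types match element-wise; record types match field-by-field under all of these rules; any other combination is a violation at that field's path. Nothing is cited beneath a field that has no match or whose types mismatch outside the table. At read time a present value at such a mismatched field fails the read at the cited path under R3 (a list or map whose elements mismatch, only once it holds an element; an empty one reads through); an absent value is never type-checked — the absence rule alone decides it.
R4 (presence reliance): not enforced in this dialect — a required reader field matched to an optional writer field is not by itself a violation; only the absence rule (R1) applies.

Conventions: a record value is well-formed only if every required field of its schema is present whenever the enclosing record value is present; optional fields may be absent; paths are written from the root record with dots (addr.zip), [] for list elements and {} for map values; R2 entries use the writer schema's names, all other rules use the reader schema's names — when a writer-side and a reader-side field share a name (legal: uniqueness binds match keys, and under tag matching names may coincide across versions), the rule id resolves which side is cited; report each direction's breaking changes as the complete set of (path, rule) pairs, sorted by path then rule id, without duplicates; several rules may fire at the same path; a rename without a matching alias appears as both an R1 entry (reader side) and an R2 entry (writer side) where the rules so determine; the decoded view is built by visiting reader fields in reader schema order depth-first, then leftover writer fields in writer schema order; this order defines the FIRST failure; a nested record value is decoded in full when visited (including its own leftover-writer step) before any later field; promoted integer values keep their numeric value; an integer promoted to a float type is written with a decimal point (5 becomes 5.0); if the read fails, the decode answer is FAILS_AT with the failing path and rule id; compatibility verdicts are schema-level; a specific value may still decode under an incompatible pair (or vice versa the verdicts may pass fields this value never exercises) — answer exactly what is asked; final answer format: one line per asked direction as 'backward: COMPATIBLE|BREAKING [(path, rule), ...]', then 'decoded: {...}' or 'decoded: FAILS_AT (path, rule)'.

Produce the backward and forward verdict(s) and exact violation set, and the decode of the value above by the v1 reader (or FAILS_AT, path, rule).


backward: BREAKING [(active, R1), (id, R1), (weight, R1)]; forward: BREAKING [(attrs, R1)]; decoded: FAILS_AT (attrs, R1)

in Ticket below, arrows point writer -> reader
backward analysis of Ticket with v2 as reader and v1 as writer:
  attrs: map<string, int64> -> map<string, int64>, writer required; from attrs
  contact: Contact -> Contact, writer optional; from contact
  country: string -> string, writer required; from country
  weight: float32 -> float32, writer optional; from weight
  no writer field matches reader active
  avatar: bytes -> bytes, writer required; from avatar
  no writer field matches reader id
  no writer field matches reader notes
  writer notes: unknown to reader
  contact.factor: float32 -> float32, writer optional; from contact.factor
  contact.archived: bool -> bool, writer required; from contact.archived
  contact.blob: bytes -> bytes, writer required; from contact.blob
  writer contact.quantity: unknown to reader
  violation R1 at active
  violation R1 at id
  violation R1 at weight
  => backward: BREAKING (3)
forward analysis of Ticket with v1 as reader and v2 as writer:
  attrs: map<string, int64> -> map<string, int64>, writer optional; from attrs
  contact: Contact -> Contact, writer optional; from contact
  country: string -> string, writer required; from country
  weight: float32 -> float32, writer required; from weight
  avatar: bytes -> bytes, writer required; from avatar
  no writer field matches reader notes
  writer active: unknown to reader
  writer id: unknown to reader
  writer notes: unknown to reader
  contact.factor: float32 -> float32, writer optional; from contact.factor
  contact.archived: bool -> bool, writer required; from contact.archived
  contact.blob: bytes -> bytes, writer required; from contact.blob
  no writer field matches reader contact.quantity
  violation R1 at attrs
  => forward: BREAKING (1)
decoding the Ticket value with the v1 reader:
  read fails at attrs under R1 (no fill)
  => FAILS_AT (attrs, R1)


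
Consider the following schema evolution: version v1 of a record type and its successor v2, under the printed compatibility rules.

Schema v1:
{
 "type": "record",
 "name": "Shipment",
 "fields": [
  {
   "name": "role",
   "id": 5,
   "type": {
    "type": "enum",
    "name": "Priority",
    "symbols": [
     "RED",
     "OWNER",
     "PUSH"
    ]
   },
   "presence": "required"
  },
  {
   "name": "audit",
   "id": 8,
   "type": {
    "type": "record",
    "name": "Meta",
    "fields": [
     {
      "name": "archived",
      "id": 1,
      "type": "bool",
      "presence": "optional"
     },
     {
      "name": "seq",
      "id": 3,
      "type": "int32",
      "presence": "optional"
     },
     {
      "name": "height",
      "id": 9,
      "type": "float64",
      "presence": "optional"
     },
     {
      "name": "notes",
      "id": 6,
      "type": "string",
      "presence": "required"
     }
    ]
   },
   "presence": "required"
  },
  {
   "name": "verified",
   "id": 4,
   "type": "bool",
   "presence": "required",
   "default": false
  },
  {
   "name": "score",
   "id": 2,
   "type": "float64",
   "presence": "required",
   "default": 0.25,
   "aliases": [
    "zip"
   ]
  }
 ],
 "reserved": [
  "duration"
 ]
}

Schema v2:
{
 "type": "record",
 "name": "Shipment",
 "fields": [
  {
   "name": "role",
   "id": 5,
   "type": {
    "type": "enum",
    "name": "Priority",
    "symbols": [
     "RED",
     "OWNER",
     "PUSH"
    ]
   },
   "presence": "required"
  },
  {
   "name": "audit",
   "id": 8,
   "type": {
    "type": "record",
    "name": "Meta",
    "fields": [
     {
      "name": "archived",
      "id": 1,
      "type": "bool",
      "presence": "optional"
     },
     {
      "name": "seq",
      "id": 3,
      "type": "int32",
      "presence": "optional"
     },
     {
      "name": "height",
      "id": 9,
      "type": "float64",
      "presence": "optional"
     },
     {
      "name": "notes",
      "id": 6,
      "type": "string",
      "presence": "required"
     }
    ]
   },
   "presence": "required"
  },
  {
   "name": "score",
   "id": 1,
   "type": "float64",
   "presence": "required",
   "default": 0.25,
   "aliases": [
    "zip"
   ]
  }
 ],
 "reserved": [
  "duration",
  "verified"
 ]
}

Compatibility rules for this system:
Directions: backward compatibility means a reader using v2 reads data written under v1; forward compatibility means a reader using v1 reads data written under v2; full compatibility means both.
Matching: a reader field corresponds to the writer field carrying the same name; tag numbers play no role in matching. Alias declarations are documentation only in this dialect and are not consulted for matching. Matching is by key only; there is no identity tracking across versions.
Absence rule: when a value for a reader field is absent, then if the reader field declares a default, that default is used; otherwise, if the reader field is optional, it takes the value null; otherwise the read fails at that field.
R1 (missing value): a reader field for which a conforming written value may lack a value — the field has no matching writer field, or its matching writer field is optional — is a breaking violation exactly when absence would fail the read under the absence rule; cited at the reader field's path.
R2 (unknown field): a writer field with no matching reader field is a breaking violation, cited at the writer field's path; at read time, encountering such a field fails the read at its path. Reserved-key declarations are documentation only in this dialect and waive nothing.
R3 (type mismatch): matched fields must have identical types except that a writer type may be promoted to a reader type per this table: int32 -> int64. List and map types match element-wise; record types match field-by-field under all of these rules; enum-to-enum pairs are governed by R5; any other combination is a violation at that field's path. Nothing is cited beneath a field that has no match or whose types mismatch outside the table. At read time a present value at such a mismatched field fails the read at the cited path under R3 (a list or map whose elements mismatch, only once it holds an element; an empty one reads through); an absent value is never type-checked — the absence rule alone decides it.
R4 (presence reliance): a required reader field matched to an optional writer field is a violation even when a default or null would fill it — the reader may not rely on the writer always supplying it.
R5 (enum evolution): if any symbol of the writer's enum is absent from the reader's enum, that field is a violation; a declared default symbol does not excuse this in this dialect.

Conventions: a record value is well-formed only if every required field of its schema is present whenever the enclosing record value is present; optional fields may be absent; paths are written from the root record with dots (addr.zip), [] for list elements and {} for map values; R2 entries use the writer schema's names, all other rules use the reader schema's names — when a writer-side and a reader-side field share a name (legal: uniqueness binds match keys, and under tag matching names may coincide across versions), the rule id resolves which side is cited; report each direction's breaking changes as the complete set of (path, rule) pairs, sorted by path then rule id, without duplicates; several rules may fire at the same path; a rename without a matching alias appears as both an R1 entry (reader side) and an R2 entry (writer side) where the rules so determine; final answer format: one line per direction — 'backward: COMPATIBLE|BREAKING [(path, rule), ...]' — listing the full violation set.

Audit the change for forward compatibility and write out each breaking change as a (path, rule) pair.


in Shipment below, arrows point writer -> reader
forward analysis of Shipment with v1 as reader and v2 as writer:
  writer required, Priority -> Priority: reader role maps from writer role
  writer required, Meta -> Meta: reader audit maps from writer audit
  no writer field matches reader verified
  writer required, float64 -> float64: reader score maps from writer score
  writer optional, bool -> bool: reader audit.archived maps from writer audit.archived
  writer optional, int32 -> int32: reader audit.seq maps from writer audit.seq
  writer optional, float64 -> float64: reader audit.height maps from writer audit.height
  writer required, string -> string: reader audit.notes maps from writer audit.notes
  => forward: COMPATIBLE
the other Shipment changes do not affect what is asked:
  removed field verified from record Shipment (its key "verified" joins the reserved list) -> its effect on Shipment is confined to the backward direction, not asked
  field score in record Shipment: tag 2 changed to 1 -> no rule fires on it in Shipment's dialect; the asked verdict holds

forward: COMPATIBLE []


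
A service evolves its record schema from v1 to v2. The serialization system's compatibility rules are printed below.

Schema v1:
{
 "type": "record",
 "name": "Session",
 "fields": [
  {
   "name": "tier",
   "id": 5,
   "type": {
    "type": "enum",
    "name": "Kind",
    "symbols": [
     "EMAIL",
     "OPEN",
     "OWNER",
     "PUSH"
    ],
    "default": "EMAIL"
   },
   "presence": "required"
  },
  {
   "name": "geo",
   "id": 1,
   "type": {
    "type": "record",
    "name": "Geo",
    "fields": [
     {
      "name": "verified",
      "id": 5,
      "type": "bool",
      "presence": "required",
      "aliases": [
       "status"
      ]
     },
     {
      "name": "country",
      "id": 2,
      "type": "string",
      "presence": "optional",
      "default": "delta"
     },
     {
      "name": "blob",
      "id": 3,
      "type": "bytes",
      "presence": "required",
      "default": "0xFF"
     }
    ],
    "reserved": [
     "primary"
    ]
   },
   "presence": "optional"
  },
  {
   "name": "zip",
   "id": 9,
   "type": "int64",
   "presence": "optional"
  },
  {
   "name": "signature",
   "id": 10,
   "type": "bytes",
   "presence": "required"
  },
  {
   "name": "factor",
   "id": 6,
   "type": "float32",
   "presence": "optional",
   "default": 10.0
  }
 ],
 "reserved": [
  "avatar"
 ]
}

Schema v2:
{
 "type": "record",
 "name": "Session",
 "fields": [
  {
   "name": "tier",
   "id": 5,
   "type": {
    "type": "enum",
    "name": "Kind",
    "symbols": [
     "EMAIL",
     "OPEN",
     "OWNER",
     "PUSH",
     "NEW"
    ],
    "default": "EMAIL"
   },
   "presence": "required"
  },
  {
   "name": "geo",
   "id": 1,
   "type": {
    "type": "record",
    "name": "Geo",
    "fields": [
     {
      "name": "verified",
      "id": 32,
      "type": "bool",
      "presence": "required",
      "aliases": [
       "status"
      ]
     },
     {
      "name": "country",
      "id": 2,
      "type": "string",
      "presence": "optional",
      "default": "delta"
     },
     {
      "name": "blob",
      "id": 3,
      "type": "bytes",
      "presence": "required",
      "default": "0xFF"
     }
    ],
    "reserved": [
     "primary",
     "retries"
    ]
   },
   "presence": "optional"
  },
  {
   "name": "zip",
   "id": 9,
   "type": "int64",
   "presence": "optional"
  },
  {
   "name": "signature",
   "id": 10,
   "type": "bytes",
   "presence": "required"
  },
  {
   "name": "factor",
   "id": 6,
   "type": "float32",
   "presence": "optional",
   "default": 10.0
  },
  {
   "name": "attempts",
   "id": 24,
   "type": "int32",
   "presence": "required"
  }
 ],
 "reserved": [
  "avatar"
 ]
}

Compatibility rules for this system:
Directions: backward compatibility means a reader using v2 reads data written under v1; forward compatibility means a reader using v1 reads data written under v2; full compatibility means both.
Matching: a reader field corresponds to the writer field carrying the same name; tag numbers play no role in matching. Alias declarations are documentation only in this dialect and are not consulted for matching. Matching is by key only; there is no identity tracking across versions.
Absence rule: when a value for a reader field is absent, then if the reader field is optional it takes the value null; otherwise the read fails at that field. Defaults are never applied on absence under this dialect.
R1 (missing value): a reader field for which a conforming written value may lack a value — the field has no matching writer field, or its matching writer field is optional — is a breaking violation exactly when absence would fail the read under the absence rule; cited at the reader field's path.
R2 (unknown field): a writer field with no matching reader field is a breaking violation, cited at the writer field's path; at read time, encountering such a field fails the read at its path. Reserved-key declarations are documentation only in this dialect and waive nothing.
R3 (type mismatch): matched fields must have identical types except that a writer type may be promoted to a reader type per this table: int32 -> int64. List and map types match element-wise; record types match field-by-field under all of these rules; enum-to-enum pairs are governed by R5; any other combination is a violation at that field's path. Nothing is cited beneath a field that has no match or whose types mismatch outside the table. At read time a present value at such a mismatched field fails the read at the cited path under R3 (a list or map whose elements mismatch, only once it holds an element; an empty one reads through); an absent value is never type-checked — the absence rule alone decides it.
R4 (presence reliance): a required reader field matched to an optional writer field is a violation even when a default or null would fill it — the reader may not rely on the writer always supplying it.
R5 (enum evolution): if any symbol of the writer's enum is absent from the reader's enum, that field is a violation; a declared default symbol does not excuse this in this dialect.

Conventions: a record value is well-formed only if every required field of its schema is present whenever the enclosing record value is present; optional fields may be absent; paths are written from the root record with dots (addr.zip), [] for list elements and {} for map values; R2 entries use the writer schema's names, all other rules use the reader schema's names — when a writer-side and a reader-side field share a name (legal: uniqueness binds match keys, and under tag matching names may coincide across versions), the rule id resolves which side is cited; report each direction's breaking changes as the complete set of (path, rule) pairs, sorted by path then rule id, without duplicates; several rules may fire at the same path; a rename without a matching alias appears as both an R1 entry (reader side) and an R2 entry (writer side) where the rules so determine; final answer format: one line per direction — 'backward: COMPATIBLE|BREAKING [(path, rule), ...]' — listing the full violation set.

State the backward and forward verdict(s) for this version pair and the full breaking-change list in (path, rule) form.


backward: BREAKING [(attempts, R1)]; forward: BREAKING [(attempts, R2), (tier, R5)]

the writer's type comes first in each Session pair
backward analysis of Session with v2 as reader and v1 as writer:
  tier: paired with writer tier (Kind -> Kind; writer required)
  geo: paired with writer geo (Geo -> Geo; writer optional)
  zip: paired with writer zip (int64 -> int64; writer optional)
  signature: paired with writer signature (bytes -> bytes; writer required)
  factor: paired with writer factor (float32 -> float32; writer optional)
  no writer field matches reader attempts
  geo.verified: paired with writer geo.verified (bool -> bool; writer required)
  geo.country: paired with writer geo.country (string -> string; writer optional)
  geo.blob: paired with writer geo.blob (bytes -> bytes; writer required)
  R1 fires at attempts
  => backward: BREAKING (1)
forward analysis of Session with v1 as reader and v2 as writer:
  tier: paired with writer tier (Kind -> Kind; writer required)
  geo: paired with writer geo (Geo -> Geo; writer optional)
  zip: paired with writer zip (int64 -> int64; writer optional)
  signature: paired with writer signature (bytes -> bytes; writer required)
  factor: paired with writer factor (float32 -> float32; writer optional)
  attempts (writer side), unknown to reader
  geo.verified: paired with writer geo.verified (bool -> bool; writer required)
  geo.country: paired with writer geo.country (string -> string; writer optional)
  geo.blob: paired with writer geo.blob (bytes -> bytes; writer required)
  R2 fires at attempts
  R5 fires at tier
  => forward: BREAKING (2)


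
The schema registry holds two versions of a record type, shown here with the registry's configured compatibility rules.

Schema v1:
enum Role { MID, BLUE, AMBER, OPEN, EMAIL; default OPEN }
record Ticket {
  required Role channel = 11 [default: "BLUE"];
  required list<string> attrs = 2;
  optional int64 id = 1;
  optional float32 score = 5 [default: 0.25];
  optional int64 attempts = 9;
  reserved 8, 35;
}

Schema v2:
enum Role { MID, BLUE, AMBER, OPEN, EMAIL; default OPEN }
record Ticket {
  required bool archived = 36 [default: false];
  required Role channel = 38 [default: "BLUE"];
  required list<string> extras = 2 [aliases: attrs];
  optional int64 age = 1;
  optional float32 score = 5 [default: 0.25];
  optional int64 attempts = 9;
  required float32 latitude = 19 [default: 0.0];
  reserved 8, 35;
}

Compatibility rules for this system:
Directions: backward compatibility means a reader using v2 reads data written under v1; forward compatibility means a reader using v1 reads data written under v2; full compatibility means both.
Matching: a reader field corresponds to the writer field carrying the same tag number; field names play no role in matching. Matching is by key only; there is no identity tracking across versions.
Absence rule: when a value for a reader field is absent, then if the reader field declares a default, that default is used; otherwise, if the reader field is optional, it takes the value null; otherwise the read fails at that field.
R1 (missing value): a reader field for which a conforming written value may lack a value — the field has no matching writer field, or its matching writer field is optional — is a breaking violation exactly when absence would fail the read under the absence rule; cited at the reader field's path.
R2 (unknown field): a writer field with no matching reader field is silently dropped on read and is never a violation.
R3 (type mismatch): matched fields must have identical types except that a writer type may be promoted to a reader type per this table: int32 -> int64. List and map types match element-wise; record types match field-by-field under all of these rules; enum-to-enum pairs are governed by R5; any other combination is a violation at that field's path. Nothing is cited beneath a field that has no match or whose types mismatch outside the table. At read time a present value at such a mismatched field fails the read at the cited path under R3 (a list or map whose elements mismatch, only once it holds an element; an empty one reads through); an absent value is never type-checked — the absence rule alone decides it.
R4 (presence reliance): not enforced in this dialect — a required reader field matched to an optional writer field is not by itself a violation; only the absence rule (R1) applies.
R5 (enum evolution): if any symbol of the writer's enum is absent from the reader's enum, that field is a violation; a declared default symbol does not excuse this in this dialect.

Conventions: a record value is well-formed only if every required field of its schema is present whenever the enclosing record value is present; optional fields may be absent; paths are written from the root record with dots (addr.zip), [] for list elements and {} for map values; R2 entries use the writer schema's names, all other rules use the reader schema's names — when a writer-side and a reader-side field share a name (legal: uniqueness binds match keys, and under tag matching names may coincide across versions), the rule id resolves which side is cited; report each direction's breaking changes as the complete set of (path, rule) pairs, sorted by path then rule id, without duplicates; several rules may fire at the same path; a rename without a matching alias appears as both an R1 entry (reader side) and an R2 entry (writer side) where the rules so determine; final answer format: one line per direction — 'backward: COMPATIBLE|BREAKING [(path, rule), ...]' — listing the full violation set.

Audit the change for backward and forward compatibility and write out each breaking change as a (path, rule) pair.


backward: COMPATIBLE []; forward: COMPATIBLE []

the writer's type comes first in each Ticket pair
backward analysis of Ticket with v2 as reader and v1 as writer:
  no writer field matches reader archived
  no writer field matches reader channel
  extras: list<string> -> list<string>, writer required; from attrs
  age: int64 -> int64, writer optional; from id
  score: float32 -> float32, writer optional; from score
  attempts: int64 -> int64, writer optional; from attempts
  no writer field matches reader latitude
  writer channel: unknown to reader
  => backward: COMPATIBLE
forward analysis of Ticket with v1 as reader and v2 as writer:
  no writer field matches reader channel
  attrs: list<string> -> list<string>, writer required; from extras
  id: int64 -> int64, writer optional; from age
  score: float32 -> float32, writer optional; from score
  attempts: int64 -> int64, writer optional; from attempts
  writer archived: unknown to reader
  writer channel: unknown to reader
  writer latitude: unknown to reader
  => forward: COMPATIBLE


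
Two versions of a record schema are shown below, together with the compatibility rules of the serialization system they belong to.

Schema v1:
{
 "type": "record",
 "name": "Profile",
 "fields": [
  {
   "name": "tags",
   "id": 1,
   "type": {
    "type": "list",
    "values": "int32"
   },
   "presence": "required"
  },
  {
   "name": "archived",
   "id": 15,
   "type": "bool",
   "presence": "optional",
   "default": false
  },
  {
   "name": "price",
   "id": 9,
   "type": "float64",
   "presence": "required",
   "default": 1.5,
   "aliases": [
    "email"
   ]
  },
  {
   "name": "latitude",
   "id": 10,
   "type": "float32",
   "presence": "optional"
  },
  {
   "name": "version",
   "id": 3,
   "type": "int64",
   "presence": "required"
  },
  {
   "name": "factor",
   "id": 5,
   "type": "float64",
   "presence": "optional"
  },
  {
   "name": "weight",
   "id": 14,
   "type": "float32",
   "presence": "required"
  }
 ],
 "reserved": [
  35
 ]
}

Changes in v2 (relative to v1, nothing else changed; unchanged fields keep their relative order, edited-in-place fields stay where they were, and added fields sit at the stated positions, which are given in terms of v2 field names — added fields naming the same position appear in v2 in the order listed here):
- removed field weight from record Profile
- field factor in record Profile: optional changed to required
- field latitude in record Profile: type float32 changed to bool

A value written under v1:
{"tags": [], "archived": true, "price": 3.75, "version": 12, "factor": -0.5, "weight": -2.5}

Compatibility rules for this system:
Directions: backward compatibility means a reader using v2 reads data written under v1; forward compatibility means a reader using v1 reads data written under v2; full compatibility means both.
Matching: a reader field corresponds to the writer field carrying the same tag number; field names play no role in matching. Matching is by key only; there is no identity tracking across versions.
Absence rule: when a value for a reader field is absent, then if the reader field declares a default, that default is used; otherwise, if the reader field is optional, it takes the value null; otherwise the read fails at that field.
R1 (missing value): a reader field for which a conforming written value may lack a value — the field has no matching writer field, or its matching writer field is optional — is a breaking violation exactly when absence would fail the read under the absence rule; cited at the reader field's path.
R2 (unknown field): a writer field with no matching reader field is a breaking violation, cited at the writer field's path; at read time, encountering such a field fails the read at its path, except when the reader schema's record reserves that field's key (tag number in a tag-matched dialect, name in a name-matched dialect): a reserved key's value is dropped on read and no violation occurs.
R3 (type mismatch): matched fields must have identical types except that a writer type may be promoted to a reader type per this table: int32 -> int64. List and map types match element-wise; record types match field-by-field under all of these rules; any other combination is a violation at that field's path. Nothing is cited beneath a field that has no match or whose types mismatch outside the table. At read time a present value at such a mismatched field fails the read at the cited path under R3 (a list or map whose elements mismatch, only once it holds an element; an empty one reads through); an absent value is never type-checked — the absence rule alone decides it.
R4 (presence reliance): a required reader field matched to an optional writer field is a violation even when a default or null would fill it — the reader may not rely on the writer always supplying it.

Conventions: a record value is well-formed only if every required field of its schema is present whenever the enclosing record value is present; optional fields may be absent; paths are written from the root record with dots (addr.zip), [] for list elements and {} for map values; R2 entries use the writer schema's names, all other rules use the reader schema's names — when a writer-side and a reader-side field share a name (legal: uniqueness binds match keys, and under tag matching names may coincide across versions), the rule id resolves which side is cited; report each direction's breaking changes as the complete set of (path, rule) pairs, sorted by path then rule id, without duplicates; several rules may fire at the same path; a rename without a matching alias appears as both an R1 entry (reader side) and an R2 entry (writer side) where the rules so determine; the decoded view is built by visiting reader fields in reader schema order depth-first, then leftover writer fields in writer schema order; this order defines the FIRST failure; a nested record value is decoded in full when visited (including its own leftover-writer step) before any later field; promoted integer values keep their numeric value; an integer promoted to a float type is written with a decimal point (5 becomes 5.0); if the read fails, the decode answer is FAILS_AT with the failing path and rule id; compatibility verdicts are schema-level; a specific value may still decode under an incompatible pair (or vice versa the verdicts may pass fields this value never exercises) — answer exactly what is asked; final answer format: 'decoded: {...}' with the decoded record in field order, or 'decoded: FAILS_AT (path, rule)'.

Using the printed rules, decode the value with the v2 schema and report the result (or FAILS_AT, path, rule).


decoded: FAILS_AT (weight, R2)

each type pair in Profile: writer, then reader
decoding the Profile value with the v2 reader:
  tags := []
  archived := true
  price := 3.75
  latitude := null (absent, optional -> null)
  version := 12
  factor := -0.5
  read fails at weight under R2 (unknown field)
  => FAILS_AT (weight, R2)
the other Profile changes do not affect what is asked:
  field factor in record Profile: optional changed to required -> shifts the Profile verdicts, not this decode
  field latitude in record Profile: type float32 changed to bool -> shifts the Profile verdicts, not this decode
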